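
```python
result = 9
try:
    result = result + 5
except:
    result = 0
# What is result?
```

Step-by-step execution trace:
1. result starts at 9.
2. try: `result = result + 5` → result = 14. No exception raised.
3. `except` is skipped.
Result: 14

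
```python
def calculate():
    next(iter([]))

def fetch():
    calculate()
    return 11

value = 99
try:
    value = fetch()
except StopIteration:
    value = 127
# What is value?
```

Step-by-step execution trace:
1. value starts at 99.
2. try: `fetch()` calls `calculate()`.
3. `calculate()` evaluates `next(iter([]))`, which raises StopIteration; it propagates through fetch (uncaught).
4. `return 11` in fetch is not reached; the assignment to value does not complete.
5. `except StopIteration` matches → value = 127.
Result: 127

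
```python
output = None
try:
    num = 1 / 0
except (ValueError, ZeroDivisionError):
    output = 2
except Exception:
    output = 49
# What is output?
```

Step-by-step execution trace:
1. `num = 1 / 0` raises ZeroDivisionError.
2. `except (ValueError, ZeroDivisionError)` matches (ZeroDivisionError is in the tuple) → output = 2.
3. `except Exception` is not reached.
Result: 2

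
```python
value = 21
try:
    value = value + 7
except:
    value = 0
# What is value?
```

Step-by-step execution trace:
1. value starts at 21.
2. try: `value = value + 7` → value = 28. No exception raised.
3. `except` is skipped.
Result: 28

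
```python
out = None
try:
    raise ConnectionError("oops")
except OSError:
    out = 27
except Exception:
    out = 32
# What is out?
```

Step-by-step execution trace:
1. `raise ConnectionError(...)` raises ConnectionError.
2. `except OSError` matches (ConnectionError is a subclass of OSError) → out = 27.
3. `except Exception` is not reached.
Result: 27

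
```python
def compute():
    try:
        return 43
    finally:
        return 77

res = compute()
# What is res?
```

Step-by-step execution trace:
1. `compute()` enters try: `return 43` sets pending return value 43.
2. Before returning, `finally: return 77` runs and overrides the pending return.
3. compute() returns 77 → res = 77.
Result: 77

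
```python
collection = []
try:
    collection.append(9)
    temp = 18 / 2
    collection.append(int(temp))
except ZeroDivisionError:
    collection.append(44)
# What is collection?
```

Step-by-step execution trace:
1. try: `collection.append(9)` → collection = [9].
2. `temp = 18 / 2` → temp = 9.0. No exception raised.
3. `collection.append(int(temp))` → collection = [9, 9].
4. `except ZeroDivisionError` is skipped (no exception was raised).
Result: [9, 9]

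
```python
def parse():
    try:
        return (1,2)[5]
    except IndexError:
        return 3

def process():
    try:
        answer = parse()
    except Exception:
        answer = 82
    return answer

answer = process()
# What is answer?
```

Step-by-step execution trace:
1. `process()` calls `parse()`.
2. In parse: `(1,2)[5]` raises IndexError; `except IndexError` catches it → returns 3.
3. In process: `answer = parse()` → answer = 3. No exception reaches process.
4. `except Exception` is skipped; process returns 3.
5. answer = 3.
Result: 3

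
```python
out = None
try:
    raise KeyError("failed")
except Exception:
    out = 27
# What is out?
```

Step-by-step execution trace:
1. `raise KeyError(...)` raises KeyError.
2. `except Exception` matches (KeyError is a subclass of Exception) → out = 27.
Result: 27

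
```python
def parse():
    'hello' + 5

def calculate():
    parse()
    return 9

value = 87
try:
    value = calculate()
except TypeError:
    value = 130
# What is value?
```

Step-by-step execution trace:
1. value starts at 87.
2. try: `calculate()` calls `parse()`.
3. `parse()` evaluates `'hello' + 5`, which raises TypeError; it propagates through calculate (uncaught).
4. `return 9` in calculate is not reached; the assignment to value does not complete.
5. `except TypeError` matches → value = 130.
Result: 130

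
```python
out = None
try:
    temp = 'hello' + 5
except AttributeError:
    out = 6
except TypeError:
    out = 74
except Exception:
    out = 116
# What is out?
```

Step-by-step execution trace:
1. `temp = 'hello' + 5` raises TypeError.
2. `except AttributeError` does not match TypeError; skipped.
3. `except TypeError` matches → out = 74.
4. Remaining except clauses are skipped.
Result: 74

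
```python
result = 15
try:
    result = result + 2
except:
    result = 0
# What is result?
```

Step-by-step execution trace:
1. result starts at 15.
2. try: `result = result + 2` → result = 17. No exception raised.
3. `except` is skipped.
Result: 17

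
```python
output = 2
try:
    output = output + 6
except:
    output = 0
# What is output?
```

Step-by-step execution trace:
1. output starts at 2.
2. try: `output = output + 6` → output = 8. No exception raised.
3. `except` is skipped.
Result: 8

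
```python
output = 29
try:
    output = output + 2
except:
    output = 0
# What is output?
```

Step-by-step execution trace:
1. output starts at 29.
2. try: `output = output + 2` → output = 31. No exception raised.
3. `except` is skipped.
Result: 31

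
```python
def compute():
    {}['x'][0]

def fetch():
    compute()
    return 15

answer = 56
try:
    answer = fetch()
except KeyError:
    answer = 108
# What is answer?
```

Step-by-step execution trace:
1. answer starts at 56.
2. try: `fetch()` calls `compute()`.
3. `compute()` evaluates `{}['x'][0]`, which raises KeyError; it propagates through fetch (uncaught).
4. `return 15` in fetch is not reached; the assignment to answer does not complete.
5. `except KeyError` matches → answer = 108.
Result: 108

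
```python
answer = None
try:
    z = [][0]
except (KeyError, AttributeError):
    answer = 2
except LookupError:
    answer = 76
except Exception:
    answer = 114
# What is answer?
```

Step-by-step execution trace:
1. `z = [][0]` raises IndexError.
2. `except (KeyError, AttributeError)` does not match IndexError; skipped.
3. `except LookupError` matches (IndexError is a subclass of LookupError) → answer = 76.
4. `except Exception` is not reached.
Result: 76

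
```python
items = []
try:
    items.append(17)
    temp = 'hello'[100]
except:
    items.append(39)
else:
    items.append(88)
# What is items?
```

Step-by-step execution trace:
1. try: `items.append(17)` → items = [17].
2. `temp = 'hello'[100]` raises IndexError.
3. bare `except` matches → `items.append(39)` → items = [17, 39].
4. `else` is skipped (an exception was raised).
Result: [17, 39]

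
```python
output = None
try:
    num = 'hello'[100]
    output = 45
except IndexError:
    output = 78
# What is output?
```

Step-by-step execution trace:
1. `num = 'hello'[100]` raises IndexError.
2. `output = 45` is not reached.
3. `except IndexError` matches → output = 78.
Result: 78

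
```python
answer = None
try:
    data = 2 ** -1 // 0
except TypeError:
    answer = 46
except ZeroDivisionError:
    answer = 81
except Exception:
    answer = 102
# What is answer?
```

Step-by-step execution trace:
1. `data = 2 ** -1 // 0` raises ZeroDivisionError.
2. `except TypeError` does not match ZeroDivisionError; skipped.
3. `except ZeroDivisionError` matches → answer = 81.
4. Remaining except clauses are skipped.
Result: 81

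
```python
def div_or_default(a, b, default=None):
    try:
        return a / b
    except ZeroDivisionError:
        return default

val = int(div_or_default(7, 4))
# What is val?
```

Step-by-step execution trace:
1. `div_or_default(7, 4)` enters try: `return 7 / 4` → returns 1.75. No exception raised.
2. `except ZeroDivisionError` is skipped.
3. `int(1.75)` → 1 → val = 1.
Result: 1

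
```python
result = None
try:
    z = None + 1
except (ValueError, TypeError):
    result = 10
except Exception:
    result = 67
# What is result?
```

Step-by-step execution trace:
1. `z = None + 1` raises TypeError.
2. `except (ValueError, TypeError)` matches (TypeError is in the tuple) → result = 10.
3. `except Exception` is not reached.
Result: 10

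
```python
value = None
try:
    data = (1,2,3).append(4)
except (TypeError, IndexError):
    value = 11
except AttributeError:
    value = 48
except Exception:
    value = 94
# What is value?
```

Step-by-step execution trace:
1. `data = (1,2,3).append(4)` raises AttributeError.
2. `except (TypeError, IndexError)` does not match AttributeError; skipped.
3. `except AttributeError` matches (exact type match) → value = 48.
4. `except Exception` is not reached.
Result: 48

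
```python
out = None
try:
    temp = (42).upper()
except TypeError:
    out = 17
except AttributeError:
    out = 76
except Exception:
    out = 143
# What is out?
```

Step-by-step execution trace:
1. `temp = (42).upper()` raises AttributeError.
2. `except TypeError` does not match AttributeError; skipped.
3. `except AttributeError` matches → out = 76.
4. Remaining except clauses are skipped.
Result: 76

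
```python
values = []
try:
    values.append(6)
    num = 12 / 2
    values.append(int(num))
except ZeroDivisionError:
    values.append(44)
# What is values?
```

Step-by-step execution trace:
1. try: `values.append(6)` → values = [6].
2. `num = 12 / 2` → num = 6.0. No exception raised.
3. `values.append(int(num))` → values = [6, 6].
4. `except ZeroDivisionError` is skipped (no exception was raised).
Result: [6, 6]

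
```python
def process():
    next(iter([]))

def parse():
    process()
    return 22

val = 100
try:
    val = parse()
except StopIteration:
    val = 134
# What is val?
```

Step-by-step execution trace:
1. val starts at 100.
2. try: `parse()` calls `process()`.
3. `process()` evaluates `next(iter([]))`, which raises StopIteration; it propagates through parse (uncaught).
4. `return 22` in parse is not reached; the assignment to val does not complete.
5. `except StopIteration` matches → val = 134.
Result: 134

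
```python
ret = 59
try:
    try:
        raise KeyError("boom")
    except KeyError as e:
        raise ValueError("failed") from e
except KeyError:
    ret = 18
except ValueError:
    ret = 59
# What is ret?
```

Step-by-step execution trace:
1. Inner try raises KeyError; inner `except KeyError as e` catches it.
2. `raise ValueError(...) from e` raises ValueError (KeyError is attached as __cause__, but only ValueError is active).
3. Outer `except KeyError` does not match ValueError; skipped.
4. Outer `except ValueError` matches → ret = 59.
Result: 59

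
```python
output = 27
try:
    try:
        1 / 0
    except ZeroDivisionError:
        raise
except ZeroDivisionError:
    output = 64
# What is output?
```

Step-by-step execution trace:
1. Inner try: `1 / 0` raises ZeroDivisionError.
2. Inner `except ZeroDivisionError` matches; bare `raise` re-raises the same ZeroDivisionError.
3. Outer `except ZeroDivisionError` matches → output = 64.
Result: 64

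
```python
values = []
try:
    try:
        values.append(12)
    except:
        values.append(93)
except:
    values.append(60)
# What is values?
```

Step-by-step execution trace:
1. Inner try: `values.append(12)` → values = [12]. No exception raised.
2. Inner `except` is skipped.
3. Inner try completes normally; outer `except` is skipped.
Result: [12]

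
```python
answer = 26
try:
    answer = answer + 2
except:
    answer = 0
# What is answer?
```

Step-by-step execution trace:
1. answer starts at 26.
2. try: `answer = answer + 2` → answer = 28. No exception raised.
3. `except` is skipped.
Result: 28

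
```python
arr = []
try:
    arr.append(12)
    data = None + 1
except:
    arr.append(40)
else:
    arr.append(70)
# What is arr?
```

Step-by-step execution trace:
1. try: `arr.append(12)` → arr = [12].
2. `data = None + 1` raises TypeError.
3. bare `except` matches → `arr.append(40)` → arr = [12, 40].
4. `else` is skipped (an exception was raised).
Result: [12, 40]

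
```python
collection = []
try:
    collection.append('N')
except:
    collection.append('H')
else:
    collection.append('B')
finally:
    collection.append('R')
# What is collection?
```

Step-by-step execution trace:
1. try: `collection.append('N')` → collection = ['N']. No exception raised.
2. `except` is skipped.
3. `else` runs: `collection.append('B')` → collection = ['N', 'B'].
4. `finally` always runs: `collection.append('R')` → collection = ['N', 'B', 'R'].
Result: ['N', 'B', 'R']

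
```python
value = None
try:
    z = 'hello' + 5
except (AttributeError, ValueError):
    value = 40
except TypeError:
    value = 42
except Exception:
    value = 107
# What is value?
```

Step-by-step execution trace:
1. `z = 'hello' + 5` raises TypeError.
2. `except (AttributeError, ValueError)` does not match TypeError; skipped.
3. `except TypeError` matches (exact type match) → value = 42.
4. `except Exception` is not reached.
Result: 42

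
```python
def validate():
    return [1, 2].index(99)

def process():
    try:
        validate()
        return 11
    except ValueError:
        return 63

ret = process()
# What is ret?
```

Step-by-step execution trace:
1. `process()` calls `validate()`.
2. `validate()` evaluates `[1, 2].index(99)`, which raises ValueError; it propagates to the caller.
3. `return 11` is not reached.
4. `except ValueError` in process matches → returns 63.
5. ret = 63.
Result: 63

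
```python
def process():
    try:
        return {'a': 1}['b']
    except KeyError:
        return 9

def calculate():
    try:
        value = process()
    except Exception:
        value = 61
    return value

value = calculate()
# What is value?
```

Step-by-step execution trace:
1. `calculate()` calls `process()`.
2. In process: `{'a': 1}['b']` raises KeyError; `except KeyError` catches it → returns 9.
3. In calculate: `value = process()` → value = 9. No exception reaches calculate.
4. `except Exception` is skipped; calculate returns 9.
5. value = 9.
Result: 9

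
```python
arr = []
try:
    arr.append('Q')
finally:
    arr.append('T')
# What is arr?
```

Step-by-step execution trace:
1. try: `arr.append('Q')` → arr = ['Q'].
2. The try body completes without raising.
3. finally always runs: `arr.append('T')` → arr = ['Q', 'T'].
Result: ['Q', 'T']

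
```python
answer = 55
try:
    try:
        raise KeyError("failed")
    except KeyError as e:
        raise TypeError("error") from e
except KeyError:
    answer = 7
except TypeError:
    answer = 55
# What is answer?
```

Step-by-step execution trace:
1. Inner try raises KeyError; inner `except KeyError as e` catches it.
2. `raise TypeError(...) from e` raises TypeError (KeyError is attached as __cause__, but only TypeError is active).
3. Outer `except KeyError` does not match TypeError; skipped.
4. Outer `except TypeError` matches → answer = 55.
Result: 55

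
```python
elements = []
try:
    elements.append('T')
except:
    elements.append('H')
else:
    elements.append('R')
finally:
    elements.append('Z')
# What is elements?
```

Step-by-step execution trace:
1. try: `elements.append('T')` → elements = ['T']. No exception raised.
2. `except` is skipped.
3. `else` runs: `elements.append('R')` → elements = ['T', 'R'].
4. `finally` always runs: `elements.append('Z')` → elements = ['T', 'R', 'Z'].
Result: ['T', 'R', 'Z']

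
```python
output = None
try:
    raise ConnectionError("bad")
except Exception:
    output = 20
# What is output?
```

Step-by-step execution trace:
1. `raise ConnectionError(...)` raises ConnectionError.
2. `except Exception` matches (ConnectionError is a subclass of Exception) → output = 20.
Result: 20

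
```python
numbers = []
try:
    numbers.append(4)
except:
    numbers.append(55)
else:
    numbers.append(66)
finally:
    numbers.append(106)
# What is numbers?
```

Step-by-step execution trace:
1. try: `numbers.append(4)` → numbers = [4]. No exception raised.
2. `except` is skipped.
3. `else` runs: `numbers.append(66)` → numbers = [4, 66].
4. `finally` always runs: `numbers.append(106)` → numbers = [4, 66, 106].
Result: [4, 66, 106]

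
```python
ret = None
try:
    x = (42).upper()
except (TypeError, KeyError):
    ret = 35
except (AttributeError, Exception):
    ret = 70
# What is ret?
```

Step-by-step execution trace:
1. `x = (42).upper()` raises AttributeError.
2. `except (TypeError, KeyError)` does not match AttributeError; skipped.
3. `except (AttributeError, Exception)` matches (AttributeError is in the tuple) → ret = 70.
Result: 70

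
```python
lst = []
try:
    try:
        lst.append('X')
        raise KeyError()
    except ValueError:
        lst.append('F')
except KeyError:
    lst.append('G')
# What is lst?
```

Step-by-step execution trace:
1. Inner try: `lst.append('X')` → lst = ['X'].
2. `raise KeyError()` raises KeyError.
3. Inner `except ValueError` does not match KeyError; exception propagates to outer try.
4. Outer `except KeyError` matches → `lst.append('G')` → lst = ['X', 'G'].
Result: ['X', 'G']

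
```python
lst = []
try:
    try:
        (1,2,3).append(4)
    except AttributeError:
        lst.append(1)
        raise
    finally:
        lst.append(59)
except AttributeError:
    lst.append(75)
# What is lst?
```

Step-by-step execution trace:
1. Inner try: `(1,2,3).append(4)` raises AttributeError.
2. Inner `except AttributeError` matches → `lst.append(1)` → lst = [1].
3. bare `raise` re-raises AttributeError.
4. Inner `finally` runs during unwinding: `lst.append(59)` → lst = [1, 59].
5. Outer `except AttributeError` matches → `lst.append(75)` → lst = [1, 59, 75].
Result: [1, 59, 75]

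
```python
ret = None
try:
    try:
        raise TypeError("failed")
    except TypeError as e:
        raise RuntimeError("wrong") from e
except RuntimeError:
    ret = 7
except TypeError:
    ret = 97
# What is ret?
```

Step-by-step execution trace:
1. Inner try raises TypeError; inner `except TypeError as e` catches it.
2. `raise RuntimeError(...) from e` raises RuntimeError (TypeError is attached as __cause__, but only RuntimeError is active).
3. Outer `except RuntimeError` matches → ret = 7.
4. `except TypeError` is not reached.
Result: 7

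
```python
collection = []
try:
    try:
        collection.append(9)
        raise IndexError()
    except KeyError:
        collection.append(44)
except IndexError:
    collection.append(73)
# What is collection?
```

Step-by-step execution trace:
1. Inner try: `collection.append(9)` → collection = [9].
2. `raise IndexError()` raises IndexError.
3. Inner `except KeyError` does not match IndexError; exception propagates to outer try.
4. Outer `except IndexError` matches → `collection.append(73)` → collection = [9, 73].
Result: [9, 73]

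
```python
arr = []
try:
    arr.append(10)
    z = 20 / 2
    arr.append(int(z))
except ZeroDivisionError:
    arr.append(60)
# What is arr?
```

Step-by-step execution trace:
1. try: `arr.append(10)` → arr = [10].
2. `z = 20 / 2` → z = 10.0. No exception raised.
3. `arr.append(int(z))` → arr = [10, 10].
4. `except ZeroDivisionError` is skipped (no exception was raised).
Result: [10, 10]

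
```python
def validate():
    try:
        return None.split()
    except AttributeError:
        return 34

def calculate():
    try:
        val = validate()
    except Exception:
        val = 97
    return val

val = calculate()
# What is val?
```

Step-by-step execution trace:
1. `calculate()` calls `validate()`.
2. In validate: `None.split()` raises AttributeError; `except AttributeError` catches it → returns 34.
3. In calculate: `val = validate()` → val = 34. No exception reaches calculate.
4. `except Exception` is skipped; calculate returns 34.
5. val = 34.
Result: 34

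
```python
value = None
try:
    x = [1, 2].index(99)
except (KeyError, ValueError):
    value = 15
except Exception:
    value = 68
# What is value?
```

Step-by-step execution trace:
1. `x = [1, 2].index(99)` raises ValueError.
2. `except (KeyError, ValueError)` matches (ValueError is in the tuple) → value = 15.
3. `except Exception` is not reached.
Result: 15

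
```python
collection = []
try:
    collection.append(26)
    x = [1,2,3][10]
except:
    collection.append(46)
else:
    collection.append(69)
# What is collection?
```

Step-by-step execution trace:
1. try: `collection.append(26)` → collection = [26].
2. `x = [1,2,3][10]` raises IndexError.
3. bare `except` matches → `collection.append(46)` → collection = [26, 46].
4. `else` is skipped (an exception was raised).
Result: [26, 46]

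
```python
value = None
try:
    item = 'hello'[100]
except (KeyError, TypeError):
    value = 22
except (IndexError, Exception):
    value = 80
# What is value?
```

Step-by-step execution trace:
1. `item = 'hello'[100]` raises IndexError.
2. `except (KeyError, TypeError)` does not match IndexError; skipped.
3. `except (IndexError, Exception)` matches (IndexError is in the tuple) → value = 80.
Result: 80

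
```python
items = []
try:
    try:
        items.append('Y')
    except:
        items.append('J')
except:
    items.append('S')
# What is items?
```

Step-by-step execution trace:
1. Inner try: `items.append('Y')` → items = ['Y']. No exception raised.
2. Inner `except` is skipped.
3. Inner try completes normally; outer `except` is skipped.
Result: ['Y']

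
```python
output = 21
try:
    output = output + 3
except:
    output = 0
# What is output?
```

Step-by-step execution trace:
1. output starts at 21.
2. try: `output = output + 3` → output = 24. No exception raised.
3. `except` is skipped.
Result: 24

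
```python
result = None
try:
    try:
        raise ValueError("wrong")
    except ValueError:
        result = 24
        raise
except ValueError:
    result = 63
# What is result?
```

Step-by-step execution trace:
1. Inner try: `raise ValueError("wrong")` raises ValueError.
2. Inner `except ValueError` matches → result = 24.
3. bare `raise` re-raises the same ValueError.
4. Outer `except ValueError` matches → result = 63.
Result: 63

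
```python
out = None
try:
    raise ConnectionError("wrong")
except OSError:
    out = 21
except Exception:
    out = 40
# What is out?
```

Step-by-step execution trace:
1. `raise ConnectionError(...)` raises ConnectionError.
2. `except OSError` matches (ConnectionError is a subclass of OSError) → out = 21.
3. `except Exception` is not reached.
Result: 21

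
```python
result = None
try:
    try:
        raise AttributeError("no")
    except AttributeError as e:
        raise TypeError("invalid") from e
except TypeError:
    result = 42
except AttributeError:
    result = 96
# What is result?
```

Step-by-step execution trace:
1. Inner try raises AttributeError; inner `except AttributeError as e` catches it.
2. `raise TypeError(...) from e` raises TypeError (AttributeError is attached as __cause__, but only TypeError is active).
3. Outer `except TypeError` matches → result = 42.
4. `except AttributeError` is not reached.
Result: 42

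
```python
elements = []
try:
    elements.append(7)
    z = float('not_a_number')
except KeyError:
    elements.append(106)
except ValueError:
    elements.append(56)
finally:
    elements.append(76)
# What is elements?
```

Step-by-step execution trace:
1. try: `elements.append(7)` → elements = [7].
2. `z = float('not_a_number')` raises ValueError.
3. `except KeyError` does not match ValueError; skipped.
4. `except ValueError` matches → `elements.append(56)` → elements = [7, 56].
5. finally always runs: `elements.append(76)` → elements = [7, 56, 76].
Result: [7, 56, 76]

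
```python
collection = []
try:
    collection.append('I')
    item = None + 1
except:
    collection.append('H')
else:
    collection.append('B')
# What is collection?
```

Step-by-step execution trace:
1. try: `collection.append('I')` → collection = ['I'].
2. `item = None + 1` raises TypeError.
3. bare `except` matches → `collection.append('H')` → collection = ['I', 'H'].
4. `else` is skipped (an exception was raised).
Result: ['I', 'H']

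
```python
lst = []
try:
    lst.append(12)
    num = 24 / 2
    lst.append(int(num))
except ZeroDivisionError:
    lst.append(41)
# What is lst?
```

Step-by-step execution trace:
1. try: `lst.append(12)` → lst = [12].
2. `num = 24 / 2` → num = 12.0. No exception raised.
3. `lst.append(int(num))` → lst = [12, 12].
4. `except ZeroDivisionError` is skipped (no exception was raised).
Result: [12, 12]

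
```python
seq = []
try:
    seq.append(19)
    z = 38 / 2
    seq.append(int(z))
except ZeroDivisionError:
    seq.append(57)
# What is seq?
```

Step-by-step execution trace:
1. try: `seq.append(19)` → seq = [19].
2. `z = 38 / 2` → z = 19.0. No exception raised.
3. `seq.append(int(z))` → seq = [19, 19].
4. `except ZeroDivisionError` is skipped (no exception was raised).
Result: [19, 19]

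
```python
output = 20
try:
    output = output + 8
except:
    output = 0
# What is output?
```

Step-by-step execution trace:
1. output starts at 20.
2. try: `output = output + 8` → output = 28. No exception raised.
3. `except` is skipped.
Result: 28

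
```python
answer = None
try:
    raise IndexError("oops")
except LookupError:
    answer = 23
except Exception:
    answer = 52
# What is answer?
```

Step-by-step execution trace:
1. `raise IndexError(...)` raises IndexError.
2. `except LookupError` matches (IndexError is a subclass of LookupError) → answer = 23.
3. `except Exception` is not reached.
Result: 23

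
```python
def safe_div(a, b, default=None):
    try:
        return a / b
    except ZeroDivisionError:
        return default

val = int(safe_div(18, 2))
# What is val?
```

Step-by-step execution trace:
1. `safe_div(18, 2)` enters try: `return 18 / 2` → returns 9.0. No exception raised.
2. `except ZeroDivisionError` is skipped.
3. `int(9.0)` → 9 → val = 9.
Result: 9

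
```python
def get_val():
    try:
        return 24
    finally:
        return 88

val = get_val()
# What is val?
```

Step-by-step execution trace:
1. `get_val()` enters try: `return 24` sets pending return value 24.
2. Before returning, `finally: return 88` runs and overrides the pending return.
3. get_val() returns 88 → val = 88.
Result: 88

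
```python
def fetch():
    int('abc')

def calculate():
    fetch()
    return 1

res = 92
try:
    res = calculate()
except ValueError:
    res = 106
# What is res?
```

Step-by-step execution trace:
1. res starts at 92.
2. try: `calculate()` calls `fetch()`.
3. `fetch()` evaluates `int('abc')`, which raises ValueError; it propagates through calculate (uncaught).
4. `return 1` in calculate is not reached; the assignment to res does not complete.
5. `except ValueError` matches → res = 106.
Result: 106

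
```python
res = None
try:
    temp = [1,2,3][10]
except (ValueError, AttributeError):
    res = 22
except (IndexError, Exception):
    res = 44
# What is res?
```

Step-by-step execution trace:
1. `temp = [1,2,3][10]` raises IndexError.
2. `except (ValueError, AttributeError)` does not match IndexError; skipped.
3. `except (IndexError, Exception)` matches (IndexError is in the tuple) → res = 44.
Result: 44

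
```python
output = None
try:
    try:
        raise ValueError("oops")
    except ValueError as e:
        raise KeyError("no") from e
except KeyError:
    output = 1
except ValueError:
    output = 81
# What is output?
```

Step-by-step execution trace:
1. Inner try raises ValueError; inner `except ValueError as e` catches it.
2. `raise KeyError(...) from e` raises KeyError (ValueError is attached as __cause__, but only KeyError is active).
3. Outer `except KeyError` matches → output = 1.
4. `except ValueError` is not reached.
Result: 1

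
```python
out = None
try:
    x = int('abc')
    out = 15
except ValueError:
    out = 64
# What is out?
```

Step-by-step execution trace:
1. `x = int('abc')` raises ValueError.
2. `out = 15` is not reached.
3. `except ValueError` matches → out = 64.
Result: 64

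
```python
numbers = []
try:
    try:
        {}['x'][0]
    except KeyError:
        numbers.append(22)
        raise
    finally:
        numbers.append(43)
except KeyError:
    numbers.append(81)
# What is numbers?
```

Step-by-step execution trace:
1. Inner try: `{}['x'][0]` raises KeyError.
2. Inner `except KeyError` matches → `numbers.append(22)` → numbers = [22].
3. bare `raise` re-raises KeyError.
4. Inner `finally` runs during unwinding: `numbers.append(43)` → numbers = [22, 43].
5. Outer `except KeyError` matches → `numbers.append(81)` → numbers = [22, 43, 81].
Result: [22, 43, 81]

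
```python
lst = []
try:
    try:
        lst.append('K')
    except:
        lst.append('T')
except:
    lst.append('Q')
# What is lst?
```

Step-by-step execution trace:
1. Inner try: `lst.append('K')` → lst = ['K']. No exception raised.
2. Inner `except` is skipped.
3. Inner try completes normally; outer `except` is skipped.
Result: ['K']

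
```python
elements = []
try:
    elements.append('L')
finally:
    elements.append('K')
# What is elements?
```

Step-by-step execution trace:
1. try: `elements.append('L')` → elements = ['L'].
2. The try body completes without raising.
3. finally always runs: `elements.append('K')` → elements = ['L', 'K'].
Result: ['L', 'K']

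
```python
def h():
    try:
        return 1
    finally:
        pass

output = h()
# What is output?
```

Step-by-step execution trace:
1. `h()` enters try: `return 1` sets pending return value 1.
2. Before returning, `finally: pass` runs (no effect).
3. h() returns 1 → output = 1.
Result: 1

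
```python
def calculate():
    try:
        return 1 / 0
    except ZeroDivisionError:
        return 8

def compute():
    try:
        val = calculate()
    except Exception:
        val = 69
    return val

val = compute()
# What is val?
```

Step-by-step execution trace:
1. `compute()` calls `calculate()`.
2. In calculate: `1 / 0` raises ZeroDivisionError; `except ZeroDivisionError` catches it → returns 8.
3. In compute: `val = calculate()` → val = 8. No exception reaches compute.
4. `except Exception` is skipped; compute returns 8.
5. val = 8.
Result: 8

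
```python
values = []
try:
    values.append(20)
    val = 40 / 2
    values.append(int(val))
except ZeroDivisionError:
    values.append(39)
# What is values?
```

Step-by-step execution trace:
1. try: `values.append(20)` → values = [20].
2. `val = 40 / 2` → val = 20.0. No exception raised.
3. `values.append(int(val))` → values = [20, 20].
4. `except ZeroDivisionError` is skipped (no exception was raised).
Result: [20, 20]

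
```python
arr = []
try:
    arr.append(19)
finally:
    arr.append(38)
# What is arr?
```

Step-by-step execution trace:
1. try: `arr.append(19)` → arr = [19].
2. The try body completes without raising.
3. finally always runs: `arr.append(38)` → arr = [19, 38].
Result: [19, 38]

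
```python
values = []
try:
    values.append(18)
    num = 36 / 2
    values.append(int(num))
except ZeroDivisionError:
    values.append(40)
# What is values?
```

Step-by-step execution trace:
1. try: `values.append(18)` → values = [18].
2. `num = 36 / 2` → num = 18.0. No exception raised.
3. `values.append(int(num))` → values = [18, 18].
4. `except ZeroDivisionError` is skipped (no exception was raised).
Result: [18, 18]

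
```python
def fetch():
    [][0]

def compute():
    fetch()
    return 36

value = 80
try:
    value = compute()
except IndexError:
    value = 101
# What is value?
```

Step-by-step execution trace:
1. value starts at 80.
2. try: `compute()` calls `fetch()`.
3. `fetch()` evaluates `[][0]`, which raises IndexError; it propagates through compute (uncaught).
4. `return 36` in compute is not reached; the assignment to value does not complete.
5. `except IndexError` matches → value = 101.
Result: 101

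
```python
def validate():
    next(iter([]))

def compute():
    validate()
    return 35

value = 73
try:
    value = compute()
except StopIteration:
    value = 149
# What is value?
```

Step-by-step execution trace:
1. value starts at 73.
2. try: `compute()` calls `validate()`.
3. `validate()` evaluates `next(iter([]))`, which raises StopIteration; it propagates through compute (uncaught).
4. `return 35` in compute is not reached; the assignment to value does not complete.
5. `except StopIteration` matches → value = 149.
Result: 149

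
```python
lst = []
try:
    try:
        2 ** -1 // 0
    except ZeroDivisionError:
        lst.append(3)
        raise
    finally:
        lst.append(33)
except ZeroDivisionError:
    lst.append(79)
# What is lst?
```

Step-by-step execution trace:
1. Inner try: `2 ** -1 // 0` raises ZeroDivisionError.
2. Inner `except ZeroDivisionError` matches → `lst.append(3)` → lst = [3].
3. bare `raise` re-raises ZeroDivisionError.
4. Inner `finally` runs during unwinding: `lst.append(33)` → lst = [3, 33].
5. Outer `except ZeroDivisionError` matches → `lst.append(79)` → lst = [3, 33, 79].
Result: [3, 33, 79]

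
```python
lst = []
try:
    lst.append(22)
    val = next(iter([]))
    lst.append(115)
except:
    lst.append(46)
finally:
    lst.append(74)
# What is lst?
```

Step-by-step execution trace:
1. try: `lst.append(22)` → lst = [22].
2. `val = next(iter([]))` raises StopIteration; `lst.append(115)` is not reached.
3. bare `except` matches → `lst.append(46)` → lst = [22, 46].
4. finally always runs: `lst.append(74)` → lst = [22, 46, 74].
Result: [22, 46, 74]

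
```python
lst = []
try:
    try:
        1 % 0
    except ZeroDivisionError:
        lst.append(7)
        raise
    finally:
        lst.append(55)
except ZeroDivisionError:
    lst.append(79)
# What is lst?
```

Step-by-step execution trace:
1. Inner try: `1 % 0` raises ZeroDivisionError.
2. Inner `except ZeroDivisionError` matches → `lst.append(7)` → lst = [7].
3. bare `raise` re-raises ZeroDivisionError.
4. Inner `finally` runs during unwinding: `lst.append(55)` → lst = [7, 55].
5. Outer `except ZeroDivisionError` matches → `lst.append(79)` → lst = [7, 55, 79].
Result: [7, 55, 79]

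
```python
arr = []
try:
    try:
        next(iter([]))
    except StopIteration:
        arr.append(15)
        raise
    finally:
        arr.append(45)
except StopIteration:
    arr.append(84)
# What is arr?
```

Step-by-step execution trace:
1. Inner try: `next(iter([]))` raises StopIteration.
2. Inner `except StopIteration` matches → `arr.append(15)` → arr = [15].
3. bare `raise` re-raises StopIteration.
4. Inner `finally` runs during unwinding: `arr.append(45)` → arr = [15, 45].
5. Outer `except StopIteration` matches → `arr.append(84)` → arr = [15, 45, 84].
Result: [15, 45, 84]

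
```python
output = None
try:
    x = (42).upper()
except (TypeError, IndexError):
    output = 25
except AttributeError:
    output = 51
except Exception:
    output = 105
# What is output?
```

Step-by-step execution trace:
1. `x = (42).upper()` raises AttributeError.
2. `except (TypeError, IndexError)` does not match AttributeError; skipped.
3. `except AttributeError` matches (exact type match) → output = 51.
4. `except Exception` is not reached.
Result: 51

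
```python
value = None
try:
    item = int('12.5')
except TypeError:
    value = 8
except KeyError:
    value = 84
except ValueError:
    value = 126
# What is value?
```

Step-by-step execution trace:
1. `item = int('12.5')` raises ValueError.
2. `except TypeError` does not match ValueError; skipped.
3. `except KeyError` does not match ValueError; skipped.
4. `except ValueError` matches → value = 126.
Result: 126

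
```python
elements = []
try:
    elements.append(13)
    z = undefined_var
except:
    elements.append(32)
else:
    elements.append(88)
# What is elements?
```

Step-by-step execution trace:
1. try: `elements.append(13)` → elements = [13].
2. `z = undefined_var` raises NameError.
3. bare `except` matches → `elements.append(32)` → elements = [13, 32].
4. `else` is skipped (an exception was raised).
Result: [13, 32]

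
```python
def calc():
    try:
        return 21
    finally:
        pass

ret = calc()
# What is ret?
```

Step-by-step execution trace:
1. `calc()` enters try: `return 21` sets pending return value 21.
2. Before returning, `finally: pass` runs (no effect).
3. calc() returns 21 → ret = 21.
Result: 21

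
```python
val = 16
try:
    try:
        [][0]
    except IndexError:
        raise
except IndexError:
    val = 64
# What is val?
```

Step-by-step execution trace:
1. Inner try: `[][0]` raises IndexError.
2. Inner `except IndexError` matches; bare `raise` re-raises the same IndexError.
3. Outer `except IndexError` matches → val = 64.
Result: 64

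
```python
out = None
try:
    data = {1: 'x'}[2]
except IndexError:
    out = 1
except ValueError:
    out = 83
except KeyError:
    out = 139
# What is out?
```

Step-by-step execution trace:
1. `data = {1: 'x'}[2]` raises KeyError.
2. `except IndexError` does not match KeyError; skipped.
3. `except ValueError` does not match KeyError; skipped.
4. `except KeyError` matches → out = 139.
Result: 139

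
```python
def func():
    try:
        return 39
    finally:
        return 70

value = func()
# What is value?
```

Step-by-step execution trace:
1. `func()` enters try: `return 39` sets pending return value 39.
2. Before returning, `finally: return 70` runs and overrides the pending return.
3. func() returns 70 → value = 70.
Result: 70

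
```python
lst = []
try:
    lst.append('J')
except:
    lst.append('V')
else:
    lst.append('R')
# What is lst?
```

Step-by-step execution trace:
1. try: `lst.append('J')` → lst = ['J']. No exception raised.
2. `except` is skipped.
3. `else` runs (try completed without exception): `lst.append('R')` → lst = ['J', 'R'].
Result: ['J', 'R']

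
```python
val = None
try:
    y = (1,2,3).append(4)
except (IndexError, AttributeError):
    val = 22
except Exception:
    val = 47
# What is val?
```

Step-by-step execution trace:
1. `y = (1,2,3).append(4)` raises AttributeError.
2. `except (IndexError, AttributeError)` matches (AttributeError is in the tuple) → val = 22.
3. `except Exception` is not reached.
Result: 22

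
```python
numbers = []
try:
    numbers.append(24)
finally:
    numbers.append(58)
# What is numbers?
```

Step-by-step execution trace:
1. try: `numbers.append(24)` → numbers = [24].
2. The try body completes without raising.
3. finally always runs: `numbers.append(58)` → numbers = [24, 58].
Result: [24, 58]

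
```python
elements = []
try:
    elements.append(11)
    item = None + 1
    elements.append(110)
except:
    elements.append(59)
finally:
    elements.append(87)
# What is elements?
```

Step-by-step execution trace:
1. try: `elements.append(11)` → elements = [11].
2. `item = None + 1` raises TypeError; `elements.append(110)` is not reached.
3. bare `except` matches → `elements.append(59)` → elements = [11, 59].
4. finally always runs: `elements.append(87)` → elements = [11, 59, 87].
Result: [11, 59, 87]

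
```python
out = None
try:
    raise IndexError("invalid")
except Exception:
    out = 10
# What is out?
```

Step-by-step execution trace:
1. `raise IndexError(...)` raises IndexError.
2. `except Exception` matches (IndexError is a subclass of Exception) → out = 10.
Result: 10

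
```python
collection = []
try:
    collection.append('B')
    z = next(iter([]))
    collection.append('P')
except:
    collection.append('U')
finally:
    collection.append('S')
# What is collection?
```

Step-by-step execution trace:
1. try: `collection.append('B')` → collection = ['B'].
2. `z = next(iter([]))` raises StopIteration; `collection.append('P')` is not reached.
3. bare `except` matches → `collection.append('U')` → collection = ['B', 'U'].
4. finally always runs: `collection.append('S')` → collection = ['B', 'U', 'S'].
Result: ['B', 'U', 'S']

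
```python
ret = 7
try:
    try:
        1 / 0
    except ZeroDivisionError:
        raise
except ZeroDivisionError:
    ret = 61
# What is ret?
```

Step-by-step execution trace:
1. Inner try: `1 / 0` raises ZeroDivisionError.
2. Inner `except ZeroDivisionError` matches; bare `raise` re-raises the same ZeroDivisionError.
3. Outer `except ZeroDivisionError` matches → ret = 61.
Result: 61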